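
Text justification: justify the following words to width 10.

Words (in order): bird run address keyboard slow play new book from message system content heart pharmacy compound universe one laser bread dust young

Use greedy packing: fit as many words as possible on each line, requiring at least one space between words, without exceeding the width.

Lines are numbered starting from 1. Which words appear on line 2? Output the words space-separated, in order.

Answer: address

Derivation:
Line 1: ['bird', 'run'] (min_width=8, slack=2)
Line 2: ['address'] (min_width=7, slack=3)
Line 3: ['keyboard'] (min_width=8, slack=2)
Line 4: ['slow', 'play'] (min_width=9, slack=1)
Line 5: ['new', 'book'] (min_width=8, slack=2)
Line 6: ['from'] (min_width=4, slack=6)
Line 7: ['message'] (min_width=7, slack=3)
Line 8: ['system'] (min_width=6, slack=4)
Line 9: ['content'] (min_width=7, slack=3)
Line 10: ['heart'] (min_width=5, slack=5)
Line 11: ['pharmacy'] (min_width=8, slack=2)
Line 12: ['compound'] (min_width=8, slack=2)
Line 13: ['universe'] (min_width=8, slack=2)
Line 14: ['one', 'laser'] (min_width=9, slack=1)
Line 15: ['bread', 'dust'] (min_width=10, slack=0)
Line 16: ['young'] (min_width=5, slack=5)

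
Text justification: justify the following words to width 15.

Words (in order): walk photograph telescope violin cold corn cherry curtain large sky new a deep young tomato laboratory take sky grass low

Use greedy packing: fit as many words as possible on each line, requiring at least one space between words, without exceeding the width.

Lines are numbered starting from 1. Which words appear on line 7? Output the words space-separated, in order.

Line 1: ['walk', 'photograph'] (min_width=15, slack=0)
Line 2: ['telescope'] (min_width=9, slack=6)
Line 3: ['violin', 'cold'] (min_width=11, slack=4)
Line 4: ['corn', 'cherry'] (min_width=11, slack=4)
Line 5: ['curtain', 'large'] (min_width=13, slack=2)
Line 6: ['sky', 'new', 'a', 'deep'] (min_width=14, slack=1)
Line 7: ['young', 'tomato'] (min_width=12, slack=3)
Line 8: ['laboratory', 'take'] (min_width=15, slack=0)
Line 9: ['sky', 'grass', 'low'] (min_width=13, slack=2)

Answer: young tomato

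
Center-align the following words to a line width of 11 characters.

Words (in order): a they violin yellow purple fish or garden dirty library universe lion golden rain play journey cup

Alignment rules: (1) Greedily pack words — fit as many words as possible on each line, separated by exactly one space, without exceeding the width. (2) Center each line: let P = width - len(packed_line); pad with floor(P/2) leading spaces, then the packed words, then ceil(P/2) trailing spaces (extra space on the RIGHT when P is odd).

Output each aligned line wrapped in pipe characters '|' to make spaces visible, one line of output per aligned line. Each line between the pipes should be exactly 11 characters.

Line 1: ['a', 'they'] (min_width=6, slack=5)
Line 2: ['violin'] (min_width=6, slack=5)
Line 3: ['yellow'] (min_width=6, slack=5)
Line 4: ['purple', 'fish'] (min_width=11, slack=0)
Line 5: ['or', 'garden'] (min_width=9, slack=2)
Line 6: ['dirty'] (min_width=5, slack=6)
Line 7: ['library'] (min_width=7, slack=4)
Line 8: ['universe'] (min_width=8, slack=3)
Line 9: ['lion', 'golden'] (min_width=11, slack=0)
Line 10: ['rain', 'play'] (min_width=9, slack=2)
Line 11: ['journey', 'cup'] (min_width=11, slack=0)

Answer: |  a they   |
|  violin   |
|  yellow   |
|purple fish|
| or garden |
|   dirty   |
|  library  |
| universe  |
|lion golden|
| rain play |
|journey cup|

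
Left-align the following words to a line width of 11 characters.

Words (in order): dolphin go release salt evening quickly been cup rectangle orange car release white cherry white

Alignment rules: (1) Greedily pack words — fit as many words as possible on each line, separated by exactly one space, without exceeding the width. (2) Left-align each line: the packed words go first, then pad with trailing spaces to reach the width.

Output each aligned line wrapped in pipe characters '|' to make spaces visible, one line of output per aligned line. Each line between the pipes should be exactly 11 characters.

Answer: |dolphin go |
|release    |
|salt       |
|evening    |
|quickly    |
|been cup   |
|rectangle  |
|orange car |
|release    |
|white      |
|cherry     |
|white      |

Derivation:
Line 1: ['dolphin', 'go'] (min_width=10, slack=1)
Line 2: ['release'] (min_width=7, slack=4)
Line 3: ['salt'] (min_width=4, slack=7)
Line 4: ['evening'] (min_width=7, slack=4)
Line 5: ['quickly'] (min_width=7, slack=4)
Line 6: ['been', 'cup'] (min_width=8, slack=3)
Line 7: ['rectangle'] (min_width=9, slack=2)
Line 8: ['orange', 'car'] (min_width=10, slack=1)
Line 9: ['release'] (min_width=7, slack=4)
Line 10: ['white'] (min_width=5, slack=6)
Line 11: ['cherry'] (min_width=6, slack=5)
Line 12: ['white'] (min_width=5, slack=6)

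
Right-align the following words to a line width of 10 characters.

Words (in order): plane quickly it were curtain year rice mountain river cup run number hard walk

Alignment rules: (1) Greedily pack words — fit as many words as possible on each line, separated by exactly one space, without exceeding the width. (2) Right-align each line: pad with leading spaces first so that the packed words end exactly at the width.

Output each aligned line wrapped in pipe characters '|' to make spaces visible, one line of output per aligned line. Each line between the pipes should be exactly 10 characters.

Line 1: ['plane'] (min_width=5, slack=5)
Line 2: ['quickly', 'it'] (min_width=10, slack=0)
Line 3: ['were'] (min_width=4, slack=6)
Line 4: ['curtain'] (min_width=7, slack=3)
Line 5: ['year', 'rice'] (min_width=9, slack=1)
Line 6: ['mountain'] (min_width=8, slack=2)
Line 7: ['river', 'cup'] (min_width=9, slack=1)
Line 8: ['run', 'number'] (min_width=10, slack=0)
Line 9: ['hard', 'walk'] (min_width=9, slack=1)

Answer: |     plane|
|quickly it|
|      were|
|   curtain|
| year rice|
|  mountain|
| river cup|
|run number|
| hard walk|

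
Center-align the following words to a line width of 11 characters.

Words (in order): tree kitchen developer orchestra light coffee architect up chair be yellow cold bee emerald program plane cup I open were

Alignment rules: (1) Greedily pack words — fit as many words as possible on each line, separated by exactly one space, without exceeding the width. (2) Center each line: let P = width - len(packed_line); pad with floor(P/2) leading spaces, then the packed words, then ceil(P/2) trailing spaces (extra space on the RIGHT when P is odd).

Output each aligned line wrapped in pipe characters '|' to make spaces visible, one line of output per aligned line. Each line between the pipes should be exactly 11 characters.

Answer: |   tree    |
|  kitchen  |
| developer |
| orchestra |
|   light   |
|  coffee   |
| architect |
|up chair be|
|yellow cold|
|bee emerald|
|  program  |
|plane cup I|
| open were |

Derivation:
Line 1: ['tree'] (min_width=4, slack=7)
Line 2: ['kitchen'] (min_width=7, slack=4)
Line 3: ['developer'] (min_width=9, slack=2)
Line 4: ['orchestra'] (min_width=9, slack=2)
Line 5: ['light'] (min_width=5, slack=6)
Line 6: ['coffee'] (min_width=6, slack=5)
Line 7: ['architect'] (min_width=9, slack=2)
Line 8: ['up', 'chair', 'be'] (min_width=11, slack=0)
Line 9: ['yellow', 'cold'] (min_width=11, slack=0)
Line 10: ['bee', 'emerald'] (min_width=11, slack=0)
Line 11: ['program'] (min_width=7, slack=4)
Line 12: ['plane', 'cup', 'I'] (min_width=11, slack=0)
Line 13: ['open', 'were'] (min_width=9, slack=2)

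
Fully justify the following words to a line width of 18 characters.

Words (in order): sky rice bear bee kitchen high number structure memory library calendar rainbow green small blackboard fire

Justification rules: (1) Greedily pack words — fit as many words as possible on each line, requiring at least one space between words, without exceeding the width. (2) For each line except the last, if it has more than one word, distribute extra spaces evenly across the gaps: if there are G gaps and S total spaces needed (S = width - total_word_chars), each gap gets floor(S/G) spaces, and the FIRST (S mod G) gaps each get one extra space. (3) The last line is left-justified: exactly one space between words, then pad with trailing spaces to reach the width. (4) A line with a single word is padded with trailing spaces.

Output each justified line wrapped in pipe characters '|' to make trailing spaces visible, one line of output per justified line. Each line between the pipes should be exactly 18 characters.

Answer: |sky  rice bear bee|
|kitchen       high|
|number   structure|
|memory     library|
|calendar   rainbow|
|green        small|
|blackboard fire   |

Derivation:
Line 1: ['sky', 'rice', 'bear', 'bee'] (min_width=17, slack=1)
Line 2: ['kitchen', 'high'] (min_width=12, slack=6)
Line 3: ['number', 'structure'] (min_width=16, slack=2)
Line 4: ['memory', 'library'] (min_width=14, slack=4)
Line 5: ['calendar', 'rainbow'] (min_width=16, slack=2)
Line 6: ['green', 'small'] (min_width=11, slack=7)
Line 7: ['blackboard', 'fire'] (min_width=15, slack=3)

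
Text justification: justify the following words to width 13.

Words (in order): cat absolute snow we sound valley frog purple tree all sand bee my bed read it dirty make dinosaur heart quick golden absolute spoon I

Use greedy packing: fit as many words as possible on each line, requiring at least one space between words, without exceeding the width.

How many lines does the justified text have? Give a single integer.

Line 1: ['cat', 'absolute'] (min_width=12, slack=1)
Line 2: ['snow', 'we', 'sound'] (min_width=13, slack=0)
Line 3: ['valley', 'frog'] (min_width=11, slack=2)
Line 4: ['purple', 'tree'] (min_width=11, slack=2)
Line 5: ['all', 'sand', 'bee'] (min_width=12, slack=1)
Line 6: ['my', 'bed', 'read'] (min_width=11, slack=2)
Line 7: ['it', 'dirty', 'make'] (min_width=13, slack=0)
Line 8: ['dinosaur'] (min_width=8, slack=5)
Line 9: ['heart', 'quick'] (min_width=11, slack=2)
Line 10: ['golden'] (min_width=6, slack=7)
Line 11: ['absolute'] (min_width=8, slack=5)
Line 12: ['spoon', 'I'] (min_width=7, slack=6)
Total lines: 12

Answer: 12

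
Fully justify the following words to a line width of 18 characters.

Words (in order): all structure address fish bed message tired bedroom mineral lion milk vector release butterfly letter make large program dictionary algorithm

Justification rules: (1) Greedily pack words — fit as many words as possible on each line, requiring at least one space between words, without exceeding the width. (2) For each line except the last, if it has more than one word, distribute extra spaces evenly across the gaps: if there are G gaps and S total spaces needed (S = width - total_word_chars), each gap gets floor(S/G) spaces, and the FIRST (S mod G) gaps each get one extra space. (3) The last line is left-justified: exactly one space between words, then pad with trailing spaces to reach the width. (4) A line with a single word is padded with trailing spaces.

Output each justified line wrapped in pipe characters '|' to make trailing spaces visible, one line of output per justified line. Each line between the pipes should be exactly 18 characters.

Answer: |all      structure|
|address  fish  bed|
|message      tired|
|bedroom    mineral|
|lion  milk  vector|
|release  butterfly|
|letter  make large|
|program dictionary|
|algorithm         |

Derivation:
Line 1: ['all', 'structure'] (min_width=13, slack=5)
Line 2: ['address', 'fish', 'bed'] (min_width=16, slack=2)
Line 3: ['message', 'tired'] (min_width=13, slack=5)
Line 4: ['bedroom', 'mineral'] (min_width=15, slack=3)
Line 5: ['lion', 'milk', 'vector'] (min_width=16, slack=2)
Line 6: ['release', 'butterfly'] (min_width=17, slack=1)
Line 7: ['letter', 'make', 'large'] (min_width=17, slack=1)
Line 8: ['program', 'dictionary'] (min_width=18, slack=0)
Line 9: ['algorithm'] (min_width=9, slack=9)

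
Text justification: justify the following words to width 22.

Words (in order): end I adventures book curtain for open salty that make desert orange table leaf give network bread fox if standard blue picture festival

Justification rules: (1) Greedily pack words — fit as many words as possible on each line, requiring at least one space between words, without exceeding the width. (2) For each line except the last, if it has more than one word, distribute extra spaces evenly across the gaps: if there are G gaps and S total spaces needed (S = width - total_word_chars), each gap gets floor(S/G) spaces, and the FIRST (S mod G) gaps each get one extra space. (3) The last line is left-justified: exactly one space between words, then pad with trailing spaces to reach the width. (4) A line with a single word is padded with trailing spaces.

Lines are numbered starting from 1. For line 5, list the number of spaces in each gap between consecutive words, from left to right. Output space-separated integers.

Answer: 2 2 1

Derivation:
Line 1: ['end', 'I', 'adventures', 'book'] (min_width=21, slack=1)
Line 2: ['curtain', 'for', 'open', 'salty'] (min_width=22, slack=0)
Line 3: ['that', 'make', 'desert'] (min_width=16, slack=6)
Line 4: ['orange', 'table', 'leaf', 'give'] (min_width=22, slack=0)
Line 5: ['network', 'bread', 'fox', 'if'] (min_width=20, slack=2)
Line 6: ['standard', 'blue', 'picture'] (min_width=21, slack=1)
Line 7: ['festival'] (min_width=8, slack=14)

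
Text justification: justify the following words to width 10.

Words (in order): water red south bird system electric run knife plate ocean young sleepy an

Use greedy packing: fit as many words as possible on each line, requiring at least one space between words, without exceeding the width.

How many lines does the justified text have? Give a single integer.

Answer: 9

Derivation:
Line 1: ['water', 'red'] (min_width=9, slack=1)
Line 2: ['south', 'bird'] (min_width=10, slack=0)
Line 3: ['system'] (min_width=6, slack=4)
Line 4: ['electric'] (min_width=8, slack=2)
Line 5: ['run', 'knife'] (min_width=9, slack=1)
Line 6: ['plate'] (min_width=5, slack=5)
Line 7: ['ocean'] (min_width=5, slack=5)
Line 8: ['young'] (min_width=5, slack=5)
Line 9: ['sleepy', 'an'] (min_width=9, slack=1)
Total lines: 9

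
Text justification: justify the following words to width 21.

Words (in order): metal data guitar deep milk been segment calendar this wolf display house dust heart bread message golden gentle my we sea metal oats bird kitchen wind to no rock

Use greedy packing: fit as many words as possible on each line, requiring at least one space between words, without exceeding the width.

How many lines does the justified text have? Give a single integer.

Answer: 9

Derivation:
Line 1: ['metal', 'data', 'guitar'] (min_width=17, slack=4)
Line 2: ['deep', 'milk', 'been'] (min_width=14, slack=7)
Line 3: ['segment', 'calendar', 'this'] (min_width=21, slack=0)
Line 4: ['wolf', 'display', 'house'] (min_width=18, slack=3)
Line 5: ['dust', 'heart', 'bread'] (min_width=16, slack=5)
Line 6: ['message', 'golden', 'gentle'] (min_width=21, slack=0)
Line 7: ['my', 'we', 'sea', 'metal', 'oats'] (min_width=20, slack=1)
Line 8: ['bird', 'kitchen', 'wind', 'to'] (min_width=20, slack=1)
Line 9: ['no', 'rock'] (min_width=7, slack=14)
Total lines: 9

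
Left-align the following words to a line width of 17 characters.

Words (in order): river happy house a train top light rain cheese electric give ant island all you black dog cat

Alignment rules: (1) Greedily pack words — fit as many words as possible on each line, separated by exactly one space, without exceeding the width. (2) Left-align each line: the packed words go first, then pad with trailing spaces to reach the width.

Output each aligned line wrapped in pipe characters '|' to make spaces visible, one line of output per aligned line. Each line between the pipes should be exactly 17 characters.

Answer: |river happy house|
|a train top light|
|rain cheese      |
|electric give ant|
|island all you   |
|black dog cat    |

Derivation:
Line 1: ['river', 'happy', 'house'] (min_width=17, slack=0)
Line 2: ['a', 'train', 'top', 'light'] (min_width=17, slack=0)
Line 3: ['rain', 'cheese'] (min_width=11, slack=6)
Line 4: ['electric', 'give', 'ant'] (min_width=17, slack=0)
Line 5: ['island', 'all', 'you'] (min_width=14, slack=3)
Line 6: ['black', 'dog', 'cat'] (min_width=13, slack=4)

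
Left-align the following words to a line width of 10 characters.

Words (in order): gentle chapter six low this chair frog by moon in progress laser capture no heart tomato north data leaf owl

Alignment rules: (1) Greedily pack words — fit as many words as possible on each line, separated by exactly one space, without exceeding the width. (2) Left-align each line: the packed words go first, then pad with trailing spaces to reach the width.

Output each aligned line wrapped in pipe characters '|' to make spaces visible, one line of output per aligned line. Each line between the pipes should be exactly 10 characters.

Line 1: ['gentle'] (min_width=6, slack=4)
Line 2: ['chapter'] (min_width=7, slack=3)
Line 3: ['six', 'low'] (min_width=7, slack=3)
Line 4: ['this', 'chair'] (min_width=10, slack=0)
Line 5: ['frog', 'by'] (min_width=7, slack=3)
Line 6: ['moon', 'in'] (min_width=7, slack=3)
Line 7: ['progress'] (min_width=8, slack=2)
Line 8: ['laser'] (min_width=5, slack=5)
Line 9: ['capture', 'no'] (min_width=10, slack=0)
Line 10: ['heart'] (min_width=5, slack=5)
Line 11: ['tomato'] (min_width=6, slack=4)
Line 12: ['north', 'data'] (min_width=10, slack=0)
Line 13: ['leaf', 'owl'] (min_width=8, slack=2)

Answer: |gentle    |
|chapter   |
|six low   |
|this chair|
|frog by   |
|moon in   |
|progress  |
|laser     |
|capture no|
|heart     |
|tomato    |
|north data|
|leaf owl  |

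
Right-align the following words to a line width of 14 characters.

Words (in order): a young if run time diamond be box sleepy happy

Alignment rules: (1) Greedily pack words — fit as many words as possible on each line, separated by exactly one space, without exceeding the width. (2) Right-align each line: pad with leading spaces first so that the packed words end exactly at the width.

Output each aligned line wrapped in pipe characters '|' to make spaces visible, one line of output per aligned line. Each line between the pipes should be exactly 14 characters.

Answer: |a young if run|
|  time diamond|
| be box sleepy|
|         happy|

Derivation:
Line 1: ['a', 'young', 'if', 'run'] (min_width=14, slack=0)
Line 2: ['time', 'diamond'] (min_width=12, slack=2)
Line 3: ['be', 'box', 'sleepy'] (min_width=13, slack=1)
Line 4: ['happy'] (min_width=5, slack=9)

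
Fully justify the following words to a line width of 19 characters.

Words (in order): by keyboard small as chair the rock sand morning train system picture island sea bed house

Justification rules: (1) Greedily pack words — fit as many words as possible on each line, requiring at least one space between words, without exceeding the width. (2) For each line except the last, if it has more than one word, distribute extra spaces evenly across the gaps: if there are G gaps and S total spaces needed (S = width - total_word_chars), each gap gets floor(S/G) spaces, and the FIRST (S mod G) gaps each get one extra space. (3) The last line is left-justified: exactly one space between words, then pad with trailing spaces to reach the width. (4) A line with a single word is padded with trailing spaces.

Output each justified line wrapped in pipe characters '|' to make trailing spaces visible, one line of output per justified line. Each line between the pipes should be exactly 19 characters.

Line 1: ['by', 'keyboard', 'small'] (min_width=17, slack=2)
Line 2: ['as', 'chair', 'the', 'rock'] (min_width=17, slack=2)
Line 3: ['sand', 'morning', 'train'] (min_width=18, slack=1)
Line 4: ['system', 'picture'] (min_width=14, slack=5)
Line 5: ['island', 'sea', 'bed'] (min_width=14, slack=5)
Line 6: ['house'] (min_width=5, slack=14)

Answer: |by  keyboard  small|
|as  chair  the rock|
|sand  morning train|
|system      picture|
|island    sea   bed|
|house              |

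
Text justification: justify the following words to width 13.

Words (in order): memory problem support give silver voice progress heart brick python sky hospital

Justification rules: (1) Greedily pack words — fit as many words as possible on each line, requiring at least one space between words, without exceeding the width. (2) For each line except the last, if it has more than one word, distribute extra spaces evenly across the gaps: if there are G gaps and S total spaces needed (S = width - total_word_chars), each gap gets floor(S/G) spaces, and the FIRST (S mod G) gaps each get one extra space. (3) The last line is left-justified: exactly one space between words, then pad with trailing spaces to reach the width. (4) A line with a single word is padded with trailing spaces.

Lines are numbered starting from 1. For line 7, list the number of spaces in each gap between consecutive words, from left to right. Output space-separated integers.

Line 1: ['memory'] (min_width=6, slack=7)
Line 2: ['problem'] (min_width=7, slack=6)
Line 3: ['support', 'give'] (min_width=12, slack=1)
Line 4: ['silver', 'voice'] (min_width=12, slack=1)
Line 5: ['progress'] (min_width=8, slack=5)
Line 6: ['heart', 'brick'] (min_width=11, slack=2)
Line 7: ['python', 'sky'] (min_width=10, slack=3)
Line 8: ['hospital'] (min_width=8, slack=5)

Answer: 4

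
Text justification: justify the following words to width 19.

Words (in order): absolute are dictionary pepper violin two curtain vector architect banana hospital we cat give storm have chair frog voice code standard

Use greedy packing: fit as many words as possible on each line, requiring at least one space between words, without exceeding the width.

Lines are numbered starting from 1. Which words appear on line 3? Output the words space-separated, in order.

Line 1: ['absolute', 'are'] (min_width=12, slack=7)
Line 2: ['dictionary', 'pepper'] (min_width=17, slack=2)
Line 3: ['violin', 'two', 'curtain'] (min_width=18, slack=1)
Line 4: ['vector', 'architect'] (min_width=16, slack=3)
Line 5: ['banana', 'hospital', 'we'] (min_width=18, slack=1)
Line 6: ['cat', 'give', 'storm', 'have'] (min_width=19, slack=0)
Line 7: ['chair', 'frog', 'voice'] (min_width=16, slack=3)
Line 8: ['code', 'standard'] (min_width=13, slack=6)

Answer: violin two curtain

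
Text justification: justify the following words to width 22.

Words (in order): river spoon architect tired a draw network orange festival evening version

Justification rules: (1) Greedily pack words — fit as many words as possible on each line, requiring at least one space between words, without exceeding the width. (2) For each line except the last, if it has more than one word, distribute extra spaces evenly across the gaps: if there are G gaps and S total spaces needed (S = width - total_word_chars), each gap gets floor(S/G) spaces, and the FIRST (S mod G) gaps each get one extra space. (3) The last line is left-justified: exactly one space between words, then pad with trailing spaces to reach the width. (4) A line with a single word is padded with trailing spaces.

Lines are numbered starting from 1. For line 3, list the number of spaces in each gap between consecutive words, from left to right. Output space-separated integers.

Line 1: ['river', 'spoon', 'architect'] (min_width=21, slack=1)
Line 2: ['tired', 'a', 'draw', 'network'] (min_width=20, slack=2)
Line 3: ['orange', 'festival'] (min_width=15, slack=7)
Line 4: ['evening', 'version'] (min_width=15, slack=7)

Answer: 8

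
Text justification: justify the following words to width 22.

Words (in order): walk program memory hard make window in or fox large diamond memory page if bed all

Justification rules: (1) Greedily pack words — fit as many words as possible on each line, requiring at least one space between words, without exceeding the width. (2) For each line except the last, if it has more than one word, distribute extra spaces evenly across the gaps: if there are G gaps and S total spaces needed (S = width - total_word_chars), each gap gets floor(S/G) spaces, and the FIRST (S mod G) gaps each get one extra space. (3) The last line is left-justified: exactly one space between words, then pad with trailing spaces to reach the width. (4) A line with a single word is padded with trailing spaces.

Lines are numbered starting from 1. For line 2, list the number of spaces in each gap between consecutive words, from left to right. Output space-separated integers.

Line 1: ['walk', 'program', 'memory'] (min_width=19, slack=3)
Line 2: ['hard', 'make', 'window', 'in', 'or'] (min_width=22, slack=0)
Line 3: ['fox', 'large', 'diamond'] (min_width=17, slack=5)
Line 4: ['memory', 'page', 'if', 'bed', 'all'] (min_width=22, slack=0)

Answer: 1 1 1 1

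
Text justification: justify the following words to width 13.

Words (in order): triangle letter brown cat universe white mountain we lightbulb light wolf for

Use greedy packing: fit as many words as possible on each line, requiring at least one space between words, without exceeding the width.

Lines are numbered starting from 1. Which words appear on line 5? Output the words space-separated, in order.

Answer: mountain we

Derivation:
Line 1: ['triangle'] (min_width=8, slack=5)
Line 2: ['letter', 'brown'] (min_width=12, slack=1)
Line 3: ['cat', 'universe'] (min_width=12, slack=1)
Line 4: ['white'] (min_width=5, slack=8)
Line 5: ['mountain', 'we'] (min_width=11, slack=2)
Line 6: ['lightbulb'] (min_width=9, slack=4)
Line 7: ['light', 'wolf'] (min_width=10, slack=3)
Line 8: ['for'] (min_width=3, slack=10)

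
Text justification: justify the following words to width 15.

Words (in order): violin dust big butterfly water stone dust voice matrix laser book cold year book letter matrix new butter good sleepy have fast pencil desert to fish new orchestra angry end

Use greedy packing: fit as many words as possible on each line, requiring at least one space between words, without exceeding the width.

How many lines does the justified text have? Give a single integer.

Line 1: ['violin', 'dust', 'big'] (min_width=15, slack=0)
Line 2: ['butterfly', 'water'] (min_width=15, slack=0)
Line 3: ['stone', 'dust'] (min_width=10, slack=5)
Line 4: ['voice', 'matrix'] (min_width=12, slack=3)
Line 5: ['laser', 'book', 'cold'] (min_width=15, slack=0)
Line 6: ['year', 'book'] (min_width=9, slack=6)
Line 7: ['letter', 'matrix'] (min_width=13, slack=2)
Line 8: ['new', 'butter', 'good'] (min_width=15, slack=0)
Line 9: ['sleepy', 'have'] (min_width=11, slack=4)
Line 10: ['fast', 'pencil'] (min_width=11, slack=4)
Line 11: ['desert', 'to', 'fish'] (min_width=14, slack=1)
Line 12: ['new', 'orchestra'] (min_width=13, slack=2)
Line 13: ['angry', 'end'] (min_width=9, slack=6)
Total lines: 13

Answer: 13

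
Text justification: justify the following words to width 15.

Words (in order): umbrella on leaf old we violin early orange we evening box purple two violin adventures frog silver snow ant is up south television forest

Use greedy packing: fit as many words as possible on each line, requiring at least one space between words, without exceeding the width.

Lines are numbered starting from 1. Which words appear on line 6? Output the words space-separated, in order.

Answer: purple two

Derivation:
Line 1: ['umbrella', 'on'] (min_width=11, slack=4)
Line 2: ['leaf', 'old', 'we'] (min_width=11, slack=4)
Line 3: ['violin', 'early'] (min_width=12, slack=3)
Line 4: ['orange', 'we'] (min_width=9, slack=6)
Line 5: ['evening', 'box'] (min_width=11, slack=4)
Line 6: ['purple', 'two'] (min_width=10, slack=5)
Line 7: ['violin'] (min_width=6, slack=9)
Line 8: ['adventures', 'frog'] (min_width=15, slack=0)
Line 9: ['silver', 'snow', 'ant'] (min_width=15, slack=0)
Line 10: ['is', 'up', 'south'] (min_width=11, slack=4)
Line 11: ['television'] (min_width=10, slack=5)
Line 12: ['forest'] (min_width=6, slack=9)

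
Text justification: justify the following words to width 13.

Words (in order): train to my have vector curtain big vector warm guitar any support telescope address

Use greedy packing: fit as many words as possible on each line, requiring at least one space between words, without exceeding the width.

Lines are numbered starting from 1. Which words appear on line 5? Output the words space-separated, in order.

Line 1: ['train', 'to', 'my'] (min_width=11, slack=2)
Line 2: ['have', 'vector'] (min_width=11, slack=2)
Line 3: ['curtain', 'big'] (min_width=11, slack=2)
Line 4: ['vector', 'warm'] (min_width=11, slack=2)
Line 5: ['guitar', 'any'] (min_width=10, slack=3)
Line 6: ['support'] (min_width=7, slack=6)
Line 7: ['telescope'] (min_width=9, slack=4)
Line 8: ['address'] (min_width=7, slack=6)

Answer: guitar any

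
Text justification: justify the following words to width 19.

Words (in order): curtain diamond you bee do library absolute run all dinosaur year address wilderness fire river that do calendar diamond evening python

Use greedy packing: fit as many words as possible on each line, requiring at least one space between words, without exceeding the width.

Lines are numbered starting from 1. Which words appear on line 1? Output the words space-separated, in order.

Answer: curtain diamond you

Derivation:
Line 1: ['curtain', 'diamond', 'you'] (min_width=19, slack=0)
Line 2: ['bee', 'do', 'library'] (min_width=14, slack=5)
Line 3: ['absolute', 'run', 'all'] (min_width=16, slack=3)
Line 4: ['dinosaur', 'year'] (min_width=13, slack=6)
Line 5: ['address', 'wilderness'] (min_width=18, slack=1)
Line 6: ['fire', 'river', 'that', 'do'] (min_width=18, slack=1)
Line 7: ['calendar', 'diamond'] (min_width=16, slack=3)
Line 8: ['evening', 'python'] (min_width=14, slack=5)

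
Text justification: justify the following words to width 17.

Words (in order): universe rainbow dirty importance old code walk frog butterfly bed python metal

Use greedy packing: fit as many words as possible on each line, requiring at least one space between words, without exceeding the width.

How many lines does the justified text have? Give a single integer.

Line 1: ['universe', 'rainbow'] (min_width=16, slack=1)
Line 2: ['dirty', 'importance'] (min_width=16, slack=1)
Line 3: ['old', 'code', 'walk'] (min_width=13, slack=4)
Line 4: ['frog', 'butterfly'] (min_width=14, slack=3)
Line 5: ['bed', 'python', 'metal'] (min_width=16, slack=1)
Total lines: 5

Answer: 5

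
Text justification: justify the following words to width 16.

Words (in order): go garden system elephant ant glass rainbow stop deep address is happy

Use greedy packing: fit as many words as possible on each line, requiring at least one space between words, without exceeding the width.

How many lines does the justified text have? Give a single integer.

Line 1: ['go', 'garden', 'system'] (min_width=16, slack=0)
Line 2: ['elephant', 'ant'] (min_width=12, slack=4)
Line 3: ['glass', 'rainbow'] (min_width=13, slack=3)
Line 4: ['stop', 'deep'] (min_width=9, slack=7)
Line 5: ['address', 'is', 'happy'] (min_width=16, slack=0)
Total lines: 5

Answer: 5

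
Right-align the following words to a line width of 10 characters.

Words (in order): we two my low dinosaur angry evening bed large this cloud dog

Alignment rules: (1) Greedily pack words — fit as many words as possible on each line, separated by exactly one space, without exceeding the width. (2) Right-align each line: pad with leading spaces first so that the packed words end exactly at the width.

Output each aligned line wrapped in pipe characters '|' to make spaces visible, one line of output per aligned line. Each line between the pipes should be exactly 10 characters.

Answer: | we two my|
|       low|
|  dinosaur|
|     angry|
|   evening|
| bed large|
|this cloud|
|       dog|

Derivation:
Line 1: ['we', 'two', 'my'] (min_width=9, slack=1)
Line 2: ['low'] (min_width=3, slack=7)
Line 3: ['dinosaur'] (min_width=8, slack=2)
Line 4: ['angry'] (min_width=5, slack=5)
Line 5: ['evening'] (min_width=7, slack=3)
Line 6: ['bed', 'large'] (min_width=9, slack=1)
Line 7: ['this', 'cloud'] (min_width=10, slack=0)
Line 8: ['dog'] (min_width=3, slack=7)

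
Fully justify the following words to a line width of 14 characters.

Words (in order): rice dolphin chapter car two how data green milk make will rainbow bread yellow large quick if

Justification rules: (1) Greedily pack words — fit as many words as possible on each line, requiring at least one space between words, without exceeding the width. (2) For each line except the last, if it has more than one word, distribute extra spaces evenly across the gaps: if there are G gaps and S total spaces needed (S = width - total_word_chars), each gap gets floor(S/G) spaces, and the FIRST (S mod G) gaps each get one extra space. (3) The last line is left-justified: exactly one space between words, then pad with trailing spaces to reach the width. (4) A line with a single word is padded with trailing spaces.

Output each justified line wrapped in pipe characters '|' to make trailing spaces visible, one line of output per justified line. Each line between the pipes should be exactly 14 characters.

Answer: |rice   dolphin|
|chapter    car|
|two  how  data|
|green     milk|
|make      will|
|rainbow  bread|
|yellow   large|
|quick if      |

Derivation:
Line 1: ['rice', 'dolphin'] (min_width=12, slack=2)
Line 2: ['chapter', 'car'] (min_width=11, slack=3)
Line 3: ['two', 'how', 'data'] (min_width=12, slack=2)
Line 4: ['green', 'milk'] (min_width=10, slack=4)
Line 5: ['make', 'will'] (min_width=9, slack=5)
Line 6: ['rainbow', 'bread'] (min_width=13, slack=1)
Line 7: ['yellow', 'large'] (min_width=12, slack=2)
Line 8: ['quick', 'if'] (min_width=8, slack=6)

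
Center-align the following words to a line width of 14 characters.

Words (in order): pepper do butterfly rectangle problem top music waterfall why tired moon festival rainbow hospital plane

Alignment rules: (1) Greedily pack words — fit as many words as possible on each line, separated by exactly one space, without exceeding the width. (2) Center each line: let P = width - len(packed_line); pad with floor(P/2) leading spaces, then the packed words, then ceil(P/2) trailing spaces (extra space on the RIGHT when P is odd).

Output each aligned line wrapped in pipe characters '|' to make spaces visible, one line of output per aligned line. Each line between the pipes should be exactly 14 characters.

Answer: |  pepper do   |
|  butterfly   |
|  rectangle   |
| problem top  |
|    music     |
|waterfall why |
|  tired moon  |
|   festival   |
|   rainbow    |
|hospital plane|

Derivation:
Line 1: ['pepper', 'do'] (min_width=9, slack=5)
Line 2: ['butterfly'] (min_width=9, slack=5)
Line 3: ['rectangle'] (min_width=9, slack=5)
Line 4: ['problem', 'top'] (min_width=11, slack=3)
Line 5: ['music'] (min_width=5, slack=9)
Line 6: ['waterfall', 'why'] (min_width=13, slack=1)
Line 7: ['tired', 'moon'] (min_width=10, slack=4)
Line 8: ['festival'] (min_width=8, slack=6)
Line 9: ['rainbow'] (min_width=7, slack=7)
Line 10: ['hospital', 'plane'] (min_width=14, slack=0)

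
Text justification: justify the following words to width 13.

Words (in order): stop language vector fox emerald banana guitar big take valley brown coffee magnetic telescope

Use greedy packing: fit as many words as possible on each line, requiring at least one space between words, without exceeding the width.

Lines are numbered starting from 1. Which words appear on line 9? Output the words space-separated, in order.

Line 1: ['stop', 'language'] (min_width=13, slack=0)
Line 2: ['vector', 'fox'] (min_width=10, slack=3)
Line 3: ['emerald'] (min_width=7, slack=6)
Line 4: ['banana', 'guitar'] (min_width=13, slack=0)
Line 5: ['big', 'take'] (min_width=8, slack=5)
Line 6: ['valley', 'brown'] (min_width=12, slack=1)
Line 7: ['coffee'] (min_width=6, slack=7)
Line 8: ['magnetic'] (min_width=8, slack=5)
Line 9: ['telescope'] (min_width=9, slack=4)

Answer: telescope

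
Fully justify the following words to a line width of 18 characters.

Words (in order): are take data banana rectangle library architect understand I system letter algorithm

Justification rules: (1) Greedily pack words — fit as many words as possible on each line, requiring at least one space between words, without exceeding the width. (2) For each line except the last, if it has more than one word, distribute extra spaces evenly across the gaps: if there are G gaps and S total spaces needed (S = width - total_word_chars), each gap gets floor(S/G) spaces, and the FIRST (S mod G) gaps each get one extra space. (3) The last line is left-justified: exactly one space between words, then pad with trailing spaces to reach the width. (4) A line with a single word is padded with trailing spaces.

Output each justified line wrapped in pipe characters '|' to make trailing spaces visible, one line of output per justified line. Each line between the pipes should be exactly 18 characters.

Answer: |are    take   data|
|banana   rectangle|
|library  architect|
|understand       I|
|system      letter|
|algorithm         |

Derivation:
Line 1: ['are', 'take', 'data'] (min_width=13, slack=5)
Line 2: ['banana', 'rectangle'] (min_width=16, slack=2)
Line 3: ['library', 'architect'] (min_width=17, slack=1)
Line 4: ['understand', 'I'] (min_width=12, slack=6)
Line 5: ['system', 'letter'] (min_width=13, slack=5)
Line 6: ['algorithm'] (min_width=9, slack=9)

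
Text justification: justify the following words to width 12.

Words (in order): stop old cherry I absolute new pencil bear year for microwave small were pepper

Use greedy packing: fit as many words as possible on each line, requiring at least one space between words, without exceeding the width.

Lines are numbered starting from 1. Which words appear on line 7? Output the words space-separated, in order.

Line 1: ['stop', 'old'] (min_width=8, slack=4)
Line 2: ['cherry', 'I'] (min_width=8, slack=4)
Line 3: ['absolute', 'new'] (min_width=12, slack=0)
Line 4: ['pencil', 'bear'] (min_width=11, slack=1)
Line 5: ['year', 'for'] (min_width=8, slack=4)
Line 6: ['microwave'] (min_width=9, slack=3)
Line 7: ['small', 'were'] (min_width=10, slack=2)
Line 8: ['pepper'] (min_width=6, slack=6)

Answer: small were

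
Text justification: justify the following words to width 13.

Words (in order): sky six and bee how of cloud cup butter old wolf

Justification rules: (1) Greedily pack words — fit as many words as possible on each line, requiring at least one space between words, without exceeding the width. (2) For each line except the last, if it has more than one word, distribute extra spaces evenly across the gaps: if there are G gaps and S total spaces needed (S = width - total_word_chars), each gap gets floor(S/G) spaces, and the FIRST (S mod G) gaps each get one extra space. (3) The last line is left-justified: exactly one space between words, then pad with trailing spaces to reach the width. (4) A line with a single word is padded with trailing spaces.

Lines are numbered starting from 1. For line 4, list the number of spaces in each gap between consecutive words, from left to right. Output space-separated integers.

Answer: 4

Derivation:
Line 1: ['sky', 'six', 'and'] (min_width=11, slack=2)
Line 2: ['bee', 'how', 'of'] (min_width=10, slack=3)
Line 3: ['cloud', 'cup'] (min_width=9, slack=4)
Line 4: ['butter', 'old'] (min_width=10, slack=3)
Line 5: ['wolf'] (min_width=4, slack=9)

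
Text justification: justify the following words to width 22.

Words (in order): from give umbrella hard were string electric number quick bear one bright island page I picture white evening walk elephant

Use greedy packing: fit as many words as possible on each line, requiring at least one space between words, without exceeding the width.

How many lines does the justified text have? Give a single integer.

Line 1: ['from', 'give', 'umbrella'] (min_width=18, slack=4)
Line 2: ['hard', 'were', 'string'] (min_width=16, slack=6)
Line 3: ['electric', 'number', 'quick'] (min_width=21, slack=1)
Line 4: ['bear', 'one', 'bright', 'island'] (min_width=22, slack=0)
Line 5: ['page', 'I', 'picture', 'white'] (min_width=20, slack=2)
Line 6: ['evening', 'walk', 'elephant'] (min_width=21, slack=1)
Total lines: 6

Answer: 6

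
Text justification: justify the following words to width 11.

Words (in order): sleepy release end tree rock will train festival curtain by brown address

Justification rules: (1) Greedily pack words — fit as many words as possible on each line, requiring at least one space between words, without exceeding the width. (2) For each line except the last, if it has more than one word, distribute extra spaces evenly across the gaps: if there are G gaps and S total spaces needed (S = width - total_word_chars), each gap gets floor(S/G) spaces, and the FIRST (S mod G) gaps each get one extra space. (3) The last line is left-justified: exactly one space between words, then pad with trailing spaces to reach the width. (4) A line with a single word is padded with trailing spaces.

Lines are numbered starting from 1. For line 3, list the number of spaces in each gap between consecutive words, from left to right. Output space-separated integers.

Line 1: ['sleepy'] (min_width=6, slack=5)
Line 2: ['release', 'end'] (min_width=11, slack=0)
Line 3: ['tree', 'rock'] (min_width=9, slack=2)
Line 4: ['will', 'train'] (min_width=10, slack=1)
Line 5: ['festival'] (min_width=8, slack=3)
Line 6: ['curtain', 'by'] (min_width=10, slack=1)
Line 7: ['brown'] (min_width=5, slack=6)
Line 8: ['address'] (min_width=7, slack=4)

Answer: 3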